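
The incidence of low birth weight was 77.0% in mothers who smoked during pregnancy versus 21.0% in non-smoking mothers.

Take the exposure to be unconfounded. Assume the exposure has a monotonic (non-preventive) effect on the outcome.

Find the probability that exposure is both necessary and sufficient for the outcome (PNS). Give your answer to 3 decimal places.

p₁ = 0.77, p₀ = 0.21.
Under exogeneity and monotonicity, PNS = p₁ − p₀.
PNS = 0.77 − 0.21 = 0.56

PNS ≈ 0.560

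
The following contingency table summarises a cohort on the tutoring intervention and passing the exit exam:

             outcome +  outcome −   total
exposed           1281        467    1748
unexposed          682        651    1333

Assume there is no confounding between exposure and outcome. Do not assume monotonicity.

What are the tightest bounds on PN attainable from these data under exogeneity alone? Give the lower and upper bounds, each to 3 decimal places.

0.302 ≤ PN ≤ 0.666

p₁ = P(outcome | exposed) = 1281/1748 = 0.73284
p₀ = P(outcome | unexposed) = 682/1333 = 0.51163
Under exogeneity alone the bounds on PN are max{0,(p₁−p₀)/p₁} ≤ PN ≤ min{1,(1−p₀)/p₁}.
  lower = (p₁ − p₀)/p₁ = 0.22121 / 0.73284 ≈ 0.3019
  upper = min{1, (1 − p₀)/p₁} = 0.48837 / 0.73284 ≈ 0.6664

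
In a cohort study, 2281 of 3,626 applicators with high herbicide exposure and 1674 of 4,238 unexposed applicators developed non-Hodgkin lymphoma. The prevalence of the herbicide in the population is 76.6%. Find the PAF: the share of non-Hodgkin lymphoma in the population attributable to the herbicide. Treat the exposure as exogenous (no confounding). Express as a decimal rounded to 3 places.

p₁ = P(outcome | exposed) = 2281/3626 = 0.62907
p₀ = P(outcome | unexposed) = 1674/4238 = 0.395
Overall risk P(Y=1) = π·p₁ + (1−π)·p₀ = 0.766×0.62907 + 0.234×0.395 = 0.5743.
Under exogeneity, PAF = [P(Y=1) − p₀] / P(Y=1).
PAF = (0.5743 − 0.395) / 0.5743 ≈ 0.3122

PAF ≈ 0.312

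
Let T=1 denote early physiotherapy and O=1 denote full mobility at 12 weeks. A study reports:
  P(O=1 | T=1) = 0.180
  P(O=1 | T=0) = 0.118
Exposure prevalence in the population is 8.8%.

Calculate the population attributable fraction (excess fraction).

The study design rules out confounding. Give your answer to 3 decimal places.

Let p₁ = 0.18, p₀ = 0.118.
Overall risk P(Y=1) = π·p₁ + (1−π)·p₀ = 0.088×0.18 + 0.912×0.118 = 0.12346.
Under exogeneity, PAF = [P(Y=1) − p₀] / P(Y=1).
PAF = (0.12346 − 0.118) / 0.12346 ≈ 0.0442

PAF ≈ 0.044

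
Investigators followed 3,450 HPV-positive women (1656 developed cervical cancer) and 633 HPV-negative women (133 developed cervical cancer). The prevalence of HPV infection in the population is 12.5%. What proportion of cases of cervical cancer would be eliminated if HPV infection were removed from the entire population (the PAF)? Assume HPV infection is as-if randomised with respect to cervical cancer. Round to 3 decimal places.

PAF ≈ 0.138

p₁ = P(outcome | exposed) = 1656/3450 = 0.48
p₀ = P(outcome | unexposed) = 133/633 = 0.21011
Overall risk P(Y=1) = π·p₁ + (1−π)·p₀ = 0.125×0.48 + 0.875×0.21011 = 0.24385.
Under exogeneity, PAF = [P(Y=1) − p₀] / P(Y=1).
PAF = (0.24385 − 0.21011) / 0.24385 ≈ 0.1383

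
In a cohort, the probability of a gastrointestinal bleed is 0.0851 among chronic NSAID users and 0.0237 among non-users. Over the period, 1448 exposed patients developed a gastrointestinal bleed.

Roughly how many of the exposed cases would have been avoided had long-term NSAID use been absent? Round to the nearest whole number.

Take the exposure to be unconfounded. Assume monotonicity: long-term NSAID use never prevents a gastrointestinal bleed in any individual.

about 1045 cases

Let p₁ = 0.0851, p₀ = 0.0237.
PN = (p₁ − p₀)/p₁ = (0.0851 − 0.0237) / 0.0851 ≈ 0.72150.
Attributable cases ≈ PN × (exposed cases) = 0.72150 × 1448 ≈ 1044.74.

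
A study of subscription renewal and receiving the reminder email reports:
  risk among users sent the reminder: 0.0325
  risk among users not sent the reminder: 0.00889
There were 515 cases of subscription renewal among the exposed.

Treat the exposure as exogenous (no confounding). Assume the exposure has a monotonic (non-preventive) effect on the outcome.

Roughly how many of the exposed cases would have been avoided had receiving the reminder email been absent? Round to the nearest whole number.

about 374 cases

Let p₁ = 0.0325, p₀ = 0.00889.
PN = (p₁ − p₀)/p₁ = (0.0325 − 0.00889) / 0.0325 ≈ 0.72646.
Attributable cases ≈ PN × (exposed cases) = 0.72646 × 515 ≈ 374.13.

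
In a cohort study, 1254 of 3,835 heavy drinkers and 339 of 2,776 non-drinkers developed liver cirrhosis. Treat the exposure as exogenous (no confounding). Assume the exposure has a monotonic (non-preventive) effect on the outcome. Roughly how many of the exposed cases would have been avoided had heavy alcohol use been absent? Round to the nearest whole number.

about 786 cases

p₁ = P(outcome | exposed) = 1254/3835 = 0.32699
p₀ = P(outcome | unexposed) = 339/2776 = 0.12212
PN = (p₁ − p₀)/p₁ = (0.32699 − 0.12212) / 0.32699 ≈ 0.62654.
Attributable cases ≈ PN × (exposed cases) = 0.62654 × 1254 ≈ 785.68.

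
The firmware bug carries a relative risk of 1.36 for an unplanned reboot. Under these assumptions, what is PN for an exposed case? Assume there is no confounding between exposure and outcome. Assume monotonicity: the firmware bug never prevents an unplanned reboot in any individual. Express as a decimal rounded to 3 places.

Under exogeneity and monotonicity, PN = (RR − 1) / RR = 1 − 1/RR.
PN = (1.36 − 1) / 1.36 = 0.36 / 1.36 ≈ 0.2647

PN ≈ 0.265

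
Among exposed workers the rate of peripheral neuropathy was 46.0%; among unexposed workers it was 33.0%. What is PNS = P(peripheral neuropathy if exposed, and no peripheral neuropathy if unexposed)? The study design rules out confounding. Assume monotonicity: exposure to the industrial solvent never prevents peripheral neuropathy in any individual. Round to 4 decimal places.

p₁ = 0.46, p₀ = 0.33.
Under exogeneity and monotonicity, PNS = p₁ − p₀.
PNS = 0.46 − 0.33 = 0.13

PNS ≈ 0.1300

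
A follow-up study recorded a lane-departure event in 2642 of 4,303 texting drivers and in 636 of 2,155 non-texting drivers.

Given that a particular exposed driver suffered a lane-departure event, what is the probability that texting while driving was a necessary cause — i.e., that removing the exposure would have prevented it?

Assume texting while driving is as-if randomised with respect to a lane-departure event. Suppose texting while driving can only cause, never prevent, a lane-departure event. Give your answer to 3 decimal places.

p₁ = P(outcome | exposed) = 2642/4303 = 0.61399
p₀ = P(outcome | unexposed) = 636/2155 = 0.29513
Under exogeneity and monotonicity, PN = (p₁ − p₀) / p₁.
PN = (0.61399 − 0.29513) / 0.61399 = 0.31886 / 0.61399 ≈ 0.5193

PN ≈ 0.519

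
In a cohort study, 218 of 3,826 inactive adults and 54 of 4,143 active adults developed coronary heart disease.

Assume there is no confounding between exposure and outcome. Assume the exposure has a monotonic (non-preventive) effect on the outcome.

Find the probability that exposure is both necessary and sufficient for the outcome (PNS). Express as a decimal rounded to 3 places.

PNS ≈ 0.044

p₁ = P(outcome | exposed) = 218/3826 = 0.056979
p₀ = P(outcome | unexposed) = 54/4143 = 0.013034
Under exogeneity and monotonicity, PNS = p₁ − p₀.
PNS = 0.056979 − 0.013034 = 0.043945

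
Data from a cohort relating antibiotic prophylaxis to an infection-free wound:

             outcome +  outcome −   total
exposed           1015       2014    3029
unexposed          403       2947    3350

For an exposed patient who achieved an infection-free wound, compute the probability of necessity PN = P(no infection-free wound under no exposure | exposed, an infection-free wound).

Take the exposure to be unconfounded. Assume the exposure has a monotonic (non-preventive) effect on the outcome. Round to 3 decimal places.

p₁ = P(outcome | exposed) = 1015/3029 = 0.33509
p₀ = P(outcome | unexposed) = 403/3350 = 0.1203
Under exogeneity and monotonicity, PN = (p₁ − p₀) / p₁.
PN = (0.33509 − 0.1203) / 0.33509 = 0.2148 / 0.33509 ≈ 0.6410

PN ≈ 0.641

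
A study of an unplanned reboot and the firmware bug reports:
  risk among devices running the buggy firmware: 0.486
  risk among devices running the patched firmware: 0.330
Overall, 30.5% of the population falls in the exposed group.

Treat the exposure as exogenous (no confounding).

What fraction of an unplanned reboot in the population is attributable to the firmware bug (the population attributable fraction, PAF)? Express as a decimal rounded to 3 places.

PAF ≈ 0.126

Let p₁ = 0.486, p₀ = 0.33.
Overall risk P(Y=1) = π·p₁ + (1−π)·p₀ = 0.305×0.486 + 0.695×0.33 = 0.37758.
Under exogeneity, PAF = [P(Y=1) − p₀] / P(Y=1).
PAF = (0.37758 − 0.33) / 0.37758 ≈ 0.1260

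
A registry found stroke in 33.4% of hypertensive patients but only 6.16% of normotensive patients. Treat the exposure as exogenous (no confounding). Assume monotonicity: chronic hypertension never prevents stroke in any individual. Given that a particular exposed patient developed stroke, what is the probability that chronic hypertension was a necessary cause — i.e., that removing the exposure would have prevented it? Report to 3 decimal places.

PN ≈ 0.816

p₁ = 0.334, p₀ = 0.0616.
Under exogeneity and monotonicity, PN = (p₁ − p₀) / p₁.
PN = (0.334 − 0.0616) / 0.334 = 0.2724 / 0.334 ≈ 0.8156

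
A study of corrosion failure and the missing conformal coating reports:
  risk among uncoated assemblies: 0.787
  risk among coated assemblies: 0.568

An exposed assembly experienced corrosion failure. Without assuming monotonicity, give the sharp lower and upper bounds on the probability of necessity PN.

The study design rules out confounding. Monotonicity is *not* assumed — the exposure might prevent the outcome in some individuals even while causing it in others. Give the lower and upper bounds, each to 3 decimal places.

0.278 ≤ PN ≤ 0.549

Let p₁ = 0.787, p₀ = 0.568.
Under exogeneity alone the bounds on PN are max{0,(p₁−p₀)/p₁} ≤ PN ≤ min{1,(1−p₀)/p₁}.
  lower = (p₁ − p₀)/p₁ = 0.219 / 0.787 ≈ 0.2783
  upper = min{1, (1 − p₀)/p₁} = 0.432 / 0.787 ≈ 0.5489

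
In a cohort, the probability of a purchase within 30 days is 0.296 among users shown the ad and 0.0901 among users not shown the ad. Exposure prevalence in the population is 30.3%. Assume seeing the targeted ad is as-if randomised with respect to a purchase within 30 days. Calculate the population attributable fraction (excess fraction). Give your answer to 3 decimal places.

PAF ≈ 0.409

Let p₁ = 0.296, p₀ = 0.0901.
Overall risk P(Y=1) = π·p₁ + (1−π)·p₀ = 0.303×0.296 + 0.697×0.0901 = 0.15249.
Under exogeneity, PAF = [P(Y=1) − p₀] / P(Y=1).
PAF = (0.15249 − 0.0901) / 0.15249 ≈ 0.4091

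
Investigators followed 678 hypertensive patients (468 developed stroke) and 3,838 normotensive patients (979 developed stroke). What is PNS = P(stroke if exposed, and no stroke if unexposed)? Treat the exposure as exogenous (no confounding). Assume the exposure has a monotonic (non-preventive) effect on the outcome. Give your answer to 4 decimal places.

PNS ≈ 0.4352

p₁ = P(outcome | exposed) = 468/678 = 0.69027
p₀ = P(outcome | unexposed) = 979/3838 = 0.25508
Under exogeneity and monotonicity, PNS = p₁ − p₀.
PNS = 0.69027 − 0.25508 = 0.43518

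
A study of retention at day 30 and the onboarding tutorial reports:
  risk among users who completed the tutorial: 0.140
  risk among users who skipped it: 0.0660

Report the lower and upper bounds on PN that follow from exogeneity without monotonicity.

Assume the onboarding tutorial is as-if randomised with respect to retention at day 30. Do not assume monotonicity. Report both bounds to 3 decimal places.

0.529 ≤ PN ≤ 1.000

Let p₁ = 0.14, p₀ = 0.066.
Under exogeneity alone the bounds on PN are max{0,(p₁−p₀)/p₁} ≤ PN ≤ min{1,(1−p₀)/p₁}.
  lower = (p₁ − p₀)/p₁ = 0.074 / 0.14 ≈ 0.5286
  upper = min{1, (1 − p₀)/p₁} = 0.934 / 0.14 ≈ 6.6714 → capped at 1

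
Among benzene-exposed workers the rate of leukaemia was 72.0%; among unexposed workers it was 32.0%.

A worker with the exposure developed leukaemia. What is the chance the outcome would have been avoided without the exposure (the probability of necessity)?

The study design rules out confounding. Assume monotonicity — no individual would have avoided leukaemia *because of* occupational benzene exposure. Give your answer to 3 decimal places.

PN ≈ 0.556

p₁ = 0.72, p₀ = 0.32.
Under exogeneity and monotonicity, PN = (p₁ − p₀) / p₁.
PN = (0.72 − 0.32) / 0.72 = 0.4 / 0.72 ≈ 0.5556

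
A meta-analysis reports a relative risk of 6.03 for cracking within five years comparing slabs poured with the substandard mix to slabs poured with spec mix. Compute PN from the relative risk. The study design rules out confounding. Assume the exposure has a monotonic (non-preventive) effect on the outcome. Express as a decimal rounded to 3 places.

Under exogeneity and monotonicity, PN = (RR − 1) / RR = 1 − 1/RR.
PN = (6.03 − 1) / 6.03 = 5.03 / 6.03 ≈ 0.8342

PN ≈ 0.834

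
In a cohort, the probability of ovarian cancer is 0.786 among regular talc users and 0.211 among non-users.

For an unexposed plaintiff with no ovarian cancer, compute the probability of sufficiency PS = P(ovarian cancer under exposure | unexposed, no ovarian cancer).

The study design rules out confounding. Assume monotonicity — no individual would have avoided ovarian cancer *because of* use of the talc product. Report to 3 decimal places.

Let p₁ = 0.786, p₀ = 0.211.
Under exogeneity and monotonicity, PS = (p₁ − p₀) / (1 − p₀).
PS = (0.786 − 0.211) / (1 − 0.211) = 0.575 / 0.789 ≈ 0.7288

PS ≈ 0.729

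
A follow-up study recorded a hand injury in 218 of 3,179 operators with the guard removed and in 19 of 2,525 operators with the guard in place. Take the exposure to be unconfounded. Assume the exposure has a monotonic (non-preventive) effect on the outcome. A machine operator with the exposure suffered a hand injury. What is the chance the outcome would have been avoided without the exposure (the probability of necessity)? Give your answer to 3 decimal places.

p₁ = P(outcome | exposed) = 218/3179 = 0.068575
p₀ = P(outcome | unexposed) = 19/2525 = 0.0075248
Under exogeneity and monotonicity, PN = (p₁ − p₀) / p₁.
PN = (0.068575 − 0.0075248) / 0.068575 = 0.06105 / 0.068575 ≈ 0.8903

PN ≈ 0.890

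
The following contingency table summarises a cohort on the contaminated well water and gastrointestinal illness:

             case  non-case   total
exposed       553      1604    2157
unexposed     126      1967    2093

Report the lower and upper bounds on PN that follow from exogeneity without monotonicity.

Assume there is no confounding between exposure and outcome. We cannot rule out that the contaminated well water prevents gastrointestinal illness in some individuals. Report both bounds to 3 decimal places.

0.765 ≤ PN ≤ 1.000

p₁ = P(outcome | exposed) = 553/2157 = 0.25637
p₀ = P(outcome | unexposed) = 126/2093 = 0.060201
Under exogeneity alone the bounds on PN are max{0,(p₁−p₀)/p₁} ≤ PN ≤ min{1,(1−p₀)/p₁}.
  lower = (p₁ − p₀)/p₁ = 0.19617 / 0.25637 ≈ 0.7652
  upper = min{1, (1 − p₀)/p₁} = 0.9398 / 0.25637 ≈ 3.6657 → capped at 1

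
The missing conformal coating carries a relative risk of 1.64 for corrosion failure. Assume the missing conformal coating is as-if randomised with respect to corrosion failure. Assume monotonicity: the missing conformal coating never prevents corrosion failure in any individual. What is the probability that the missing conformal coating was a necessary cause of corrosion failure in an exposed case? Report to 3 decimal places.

PN ≈ 0.390

Under exogeneity and monotonicity, PN = (RR − 1) / RR = 1 − 1/RR.
PN = (1.64 − 1) / 1.64 = 0.64 / 1.64 ≈ 0.3902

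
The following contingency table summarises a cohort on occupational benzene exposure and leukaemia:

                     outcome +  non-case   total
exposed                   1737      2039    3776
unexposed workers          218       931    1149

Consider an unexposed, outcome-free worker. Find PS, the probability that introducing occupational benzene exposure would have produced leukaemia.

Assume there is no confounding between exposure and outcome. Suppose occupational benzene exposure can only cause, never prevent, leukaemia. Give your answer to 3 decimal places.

p₁ = P(outcome | exposed) = 1737/3776 = 0.46001
p₀ = P(outcome | unexposed) = 218/1149 = 0.18973
Under exogeneity and monotonicity, PS = (p₁ − p₀)/(1 − p₀).
PS = (0.46001 − 0.18973) / 0.81027 ≈ 0.3336

PS ≈ 0.334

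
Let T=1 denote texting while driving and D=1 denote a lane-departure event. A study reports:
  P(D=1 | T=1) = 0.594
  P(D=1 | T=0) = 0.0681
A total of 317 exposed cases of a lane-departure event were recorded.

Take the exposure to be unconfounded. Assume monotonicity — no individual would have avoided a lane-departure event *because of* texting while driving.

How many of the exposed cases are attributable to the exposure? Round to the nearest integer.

about 281 cases

Let p₁ = 0.594, p₀ = 0.0681.
PN = (p₁ − p₀)/p₁ = (0.594 − 0.0681) / 0.594 ≈ 0.88535.
Attributable cases ≈ PN × (exposed cases) = 0.88535 × 317 ≈ 280.66.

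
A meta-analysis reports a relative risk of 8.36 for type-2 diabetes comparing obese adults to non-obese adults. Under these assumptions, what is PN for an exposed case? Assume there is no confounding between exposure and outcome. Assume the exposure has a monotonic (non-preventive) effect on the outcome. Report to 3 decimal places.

PN ≈ 0.880

Under exogeneity and monotonicity, PN = (RR − 1) / RR = 1 − 1/RR.
PN = (8.36 − 1) / 8.36 = 7.36 / 8.36 ≈ 0.8804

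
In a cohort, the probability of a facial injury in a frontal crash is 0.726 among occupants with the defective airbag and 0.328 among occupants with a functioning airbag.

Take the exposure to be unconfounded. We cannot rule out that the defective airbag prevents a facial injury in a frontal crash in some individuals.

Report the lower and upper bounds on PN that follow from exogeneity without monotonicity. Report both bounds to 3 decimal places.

Let p₁ = 0.726, p₀ = 0.328.
Under exogeneity alone the bounds on PN are max{0,(p₁−p₀)/p₁} ≤ PN ≤ min{1,(1−p₀)/p₁}.
  lower = (p₁ − p₀)/p₁ = 0.398 / 0.726 ≈ 0.5482
  upper = min{1, (1 − p₀)/p₁} = 0.672 / 0.726 ≈ 0.9256

0.548 ≤ PN ≤ 0.926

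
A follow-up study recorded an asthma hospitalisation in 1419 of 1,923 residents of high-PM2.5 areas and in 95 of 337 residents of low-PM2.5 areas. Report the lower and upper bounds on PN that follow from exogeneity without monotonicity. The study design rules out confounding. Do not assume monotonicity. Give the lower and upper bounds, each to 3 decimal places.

p₁ = P(outcome | exposed) = 1419/1923 = 0.73791
p₀ = P(outcome | unexposed) = 95/337 = 0.2819
Under exogeneity alone the bounds on PN are max{0,(p₁−p₀)/p₁} ≤ PN ≤ min{1,(1−p₀)/p₁}.
  lower = (p₁ − p₀)/p₁ = 0.45601 / 0.73791 ≈ 0.6180
  upper = min{1, (1 − p₀)/p₁} = 0.7181 / 0.73791 ≈ 0.9732

0.618 ≤ PN ≤ 0.973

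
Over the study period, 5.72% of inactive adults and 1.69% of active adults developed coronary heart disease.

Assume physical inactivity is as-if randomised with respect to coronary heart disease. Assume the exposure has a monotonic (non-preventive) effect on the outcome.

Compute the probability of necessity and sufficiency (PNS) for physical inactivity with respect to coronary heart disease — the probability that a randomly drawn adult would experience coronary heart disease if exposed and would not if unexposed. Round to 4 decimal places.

PNS ≈ 0.0403

p₁ = 0.0572, p₀ = 0.0169.
Under exogeneity and monotonicity, PNS = p₁ − p₀.
PNS = 0.0572 − 0.0169 = 0.0403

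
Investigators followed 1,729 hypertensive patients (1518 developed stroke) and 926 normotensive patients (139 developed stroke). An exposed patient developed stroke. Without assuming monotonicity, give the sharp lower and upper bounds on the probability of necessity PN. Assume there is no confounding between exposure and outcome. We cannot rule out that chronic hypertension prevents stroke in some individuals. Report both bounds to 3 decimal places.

0.829 ≤ PN ≤ 0.968

p₁ = P(outcome | exposed) = 1518/1729 = 0.87796
p₀ = P(outcome | unexposed) = 139/926 = 0.15011
Under exogeneity alone the bounds on PN are max{0,(p₁−p₀)/p₁} ≤ PN ≤ min{1,(1−p₀)/p₁}.
  lower = (p₁ − p₀)/p₁ = 0.72786 / 0.87796 ≈ 0.8290
  upper = min{1, (1 − p₀)/p₁} = 0.84989 / 0.87796 ≈ 0.9680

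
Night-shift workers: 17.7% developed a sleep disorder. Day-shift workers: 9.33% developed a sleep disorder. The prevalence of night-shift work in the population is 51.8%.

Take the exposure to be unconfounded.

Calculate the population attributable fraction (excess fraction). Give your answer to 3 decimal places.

p₁ = 0.177, p₀ = 0.0933.
Overall risk P(Y=1) = π·p₁ + (1−π)·p₀ = 0.518×0.177 + 0.482×0.0933 = 0.13666.
Under exogeneity, PAF = [P(Y=1) − p₀] / P(Y=1).
PAF = (0.13666 − 0.0933) / 0.13666 ≈ 0.3173

PAF ≈ 0.317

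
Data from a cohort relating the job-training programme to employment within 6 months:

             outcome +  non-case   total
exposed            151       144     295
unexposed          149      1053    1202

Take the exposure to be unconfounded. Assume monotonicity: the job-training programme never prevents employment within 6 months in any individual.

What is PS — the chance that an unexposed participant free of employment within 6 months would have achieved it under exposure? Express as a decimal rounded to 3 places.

PS ≈ 0.443

p₁ = P(outcome | exposed) = 151/295 = 0.51186
p₀ = P(outcome | unexposed) = 149/1202 = 0.12396
Under exogeneity and monotonicity, PS = (p₁ − p₀) / (1 − p₀).
PS = (0.51186 − 0.12396) / (1 − 0.12396) = 0.3879 / 0.87604 ≈ 0.4428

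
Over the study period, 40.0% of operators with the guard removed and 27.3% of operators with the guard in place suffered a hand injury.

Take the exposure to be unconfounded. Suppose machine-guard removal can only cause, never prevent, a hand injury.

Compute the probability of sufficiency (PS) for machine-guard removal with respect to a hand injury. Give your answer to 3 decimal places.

PS ≈ 0.175

p₁ = 0.4, p₀ = 0.273.
Under exogeneity and monotonicity, PS = (p₁ − p₀) / (1 − p₀).
PS = (0.4 − 0.273) / (1 − 0.273) = 0.127 / 0.727 ≈ 0.1747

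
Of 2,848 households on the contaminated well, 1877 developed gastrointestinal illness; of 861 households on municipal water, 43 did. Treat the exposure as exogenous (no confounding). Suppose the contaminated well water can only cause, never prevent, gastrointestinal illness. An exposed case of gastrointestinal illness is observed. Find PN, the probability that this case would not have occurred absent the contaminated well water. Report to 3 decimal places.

PN ≈ 0.924

p₁ = P(outcome | exposed) = 1877/2848 = 0.65906
p₀ = P(outcome | unexposed) = 43/861 = 0.049942
Under exogeneity and monotonicity, PN = (p₁ − p₀) / p₁.
PN = (0.65906 − 0.049942) / 0.65906 = 0.60912 / 0.65906 ≈ 0.9242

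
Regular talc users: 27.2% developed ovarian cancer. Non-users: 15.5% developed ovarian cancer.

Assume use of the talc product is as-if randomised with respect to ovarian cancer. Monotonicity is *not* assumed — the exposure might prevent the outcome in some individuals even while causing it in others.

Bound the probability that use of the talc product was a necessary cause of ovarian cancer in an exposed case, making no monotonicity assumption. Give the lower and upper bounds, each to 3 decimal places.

0.430 ≤ PN ≤ 1.000

p₁ = 0.272, p₀ = 0.155.
Under exogeneity alone the bounds on PN are max{0,(p₁−p₀)/p₁} ≤ PN ≤ min{1,(1−p₀)/p₁}.
  lower = (p₁ − p₀)/p₁ = 0.117 / 0.272 ≈ 0.4301
  upper = min{1, (1 − p₀)/p₁} = 0.845 / 0.272 ≈ 3.1066 → capped at 1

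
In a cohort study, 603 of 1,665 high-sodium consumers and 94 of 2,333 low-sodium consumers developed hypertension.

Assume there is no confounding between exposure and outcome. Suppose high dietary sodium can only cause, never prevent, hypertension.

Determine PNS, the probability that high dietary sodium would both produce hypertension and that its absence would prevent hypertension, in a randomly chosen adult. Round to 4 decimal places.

PNS ≈ 0.3219

p₁ = P(outcome | exposed) = 603/1665 = 0.36216
p₀ = P(outcome | unexposed) = 94/2333 = 0.040291
Under exogeneity and monotonicity, PNS = p₁ − p₀.
PNS = 0.36216 − 0.040291 = 0.32187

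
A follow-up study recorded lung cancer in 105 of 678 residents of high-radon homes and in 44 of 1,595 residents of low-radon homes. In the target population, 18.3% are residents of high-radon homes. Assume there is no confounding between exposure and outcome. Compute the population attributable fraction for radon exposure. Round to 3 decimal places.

PAF ≈ 0.458

p₁ = P(outcome | exposed) = 105/678 = 0.15487
p₀ = P(outcome | unexposed) = 44/1595 = 0.027586
Overall risk P(Y=1) = π·p₁ + (1−π)·p₀ = 0.183×0.15487 + 0.817×0.027586 = 0.050879.
Under exogeneity, PAF = [P(Y=1) − p₀] / P(Y=1).
PAF = (0.050879 − 0.027586) / 0.050879 ≈ 0.4578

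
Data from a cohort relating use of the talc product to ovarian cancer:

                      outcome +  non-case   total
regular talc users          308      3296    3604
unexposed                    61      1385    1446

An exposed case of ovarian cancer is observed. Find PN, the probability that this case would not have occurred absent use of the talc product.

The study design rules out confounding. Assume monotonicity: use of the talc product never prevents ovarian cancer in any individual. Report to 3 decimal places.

p₁ = P(outcome | exposed) = 308/3604 = 0.085461
p₀ = P(outcome | unexposed) = 61/1446 = 0.042185
Under exogeneity and monotonicity, PN = (p₁ − p₀)/p₁.
PN = (0.085461 − 0.042185) / 0.085461 ≈ 0.5064

PN ≈ 0.506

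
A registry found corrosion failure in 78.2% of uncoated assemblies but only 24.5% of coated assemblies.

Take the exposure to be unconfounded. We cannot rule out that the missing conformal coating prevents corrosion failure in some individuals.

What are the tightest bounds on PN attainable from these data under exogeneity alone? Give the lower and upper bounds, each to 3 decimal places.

p₁ = 0.782, p₀ = 0.245.
Under exogeneity alone the bounds on PN are max{0,(p₁−p₀)/p₁} ≤ PN ≤ min{1,(1−p₀)/p₁}.
  lower = (p₁ − p₀)/p₁ = 0.537 / 0.782 ≈ 0.6867
  upper = min{1, (1 − p₀)/p₁} = 0.755 / 0.782 ≈ 0.9655

0.687 ≤ PN ≤ 0.965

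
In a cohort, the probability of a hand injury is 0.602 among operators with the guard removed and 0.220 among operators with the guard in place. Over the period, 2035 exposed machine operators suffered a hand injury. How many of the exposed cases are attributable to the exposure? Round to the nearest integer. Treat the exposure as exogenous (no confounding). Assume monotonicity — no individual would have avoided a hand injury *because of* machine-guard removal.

Let p₁ = 0.602, p₀ = 0.22.
PN = (p₁ − p₀)/p₁ = (0.602 − 0.22) / 0.602 ≈ 0.63455.
Attributable cases ≈ PN × (exposed cases) = 0.63455 × 2035 ≈ 1291.31.

about 1291 cases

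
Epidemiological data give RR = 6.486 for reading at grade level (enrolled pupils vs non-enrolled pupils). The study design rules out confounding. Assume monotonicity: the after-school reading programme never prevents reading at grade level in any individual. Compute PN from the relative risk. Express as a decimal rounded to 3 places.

PN ≈ 0.846

Under exogeneity and monotonicity, PN = (RR − 1) / RR = 1 − 1/RR.
PN = (6.486 − 1) / 6.486 = 5.486 / 6.486 ≈ 0.8458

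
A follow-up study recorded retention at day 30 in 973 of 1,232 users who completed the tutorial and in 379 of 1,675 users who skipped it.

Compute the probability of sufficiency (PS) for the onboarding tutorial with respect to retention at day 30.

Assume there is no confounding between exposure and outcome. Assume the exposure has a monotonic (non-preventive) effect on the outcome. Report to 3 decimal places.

p₁ = P(outcome | exposed) = 973/1232 = 0.78977
p₀ = P(outcome | unexposed) = 379/1675 = 0.22627
Under exogeneity and monotonicity, PS = (p₁ − p₀) / (1 − p₀).
PS = (0.78977 − 0.22627) / (1 − 0.22627) = 0.5635 / 0.77373 ≈ 0.7283

PS ≈ 0.728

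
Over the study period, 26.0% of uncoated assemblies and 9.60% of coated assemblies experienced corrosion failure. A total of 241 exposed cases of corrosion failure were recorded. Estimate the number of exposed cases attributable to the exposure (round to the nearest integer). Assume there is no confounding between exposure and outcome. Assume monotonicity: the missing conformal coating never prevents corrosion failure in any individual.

about 152 cases

p₁ = 0.26, p₀ = 0.096.
PN = (p₁ − p₀)/p₁ = (0.26 − 0.096) / 0.26 ≈ 0.63077.
Attributable cases ≈ PN × (exposed cases) = 0.63077 × 241 ≈ 152.02.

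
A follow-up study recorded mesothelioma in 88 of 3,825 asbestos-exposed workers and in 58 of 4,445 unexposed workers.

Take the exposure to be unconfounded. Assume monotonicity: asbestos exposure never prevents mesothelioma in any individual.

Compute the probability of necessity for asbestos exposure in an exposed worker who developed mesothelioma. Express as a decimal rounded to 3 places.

PN ≈ 0.433

p₁ = P(outcome | exposed) = 88/3825 = 0.023007
p₀ = P(outcome | unexposed) = 58/4445 = 0.013048
Under exogeneity and monotonicity, PN = (p₁ − p₀) / p₁.
PN = (0.023007 − 0.013048) / 0.023007 = 0.0099582 / 0.023007 ≈ 0.4328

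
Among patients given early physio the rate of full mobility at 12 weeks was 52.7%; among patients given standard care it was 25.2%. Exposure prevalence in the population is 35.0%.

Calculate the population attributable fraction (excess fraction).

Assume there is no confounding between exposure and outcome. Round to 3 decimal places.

p₁ = 0.527, p₀ = 0.252.
Overall risk P(Y=1) = π·p₁ + (1−π)·p₀ = 0.35×0.527 + 0.65×0.252 = 0.34825.
Under exogeneity, PAF = [P(Y=1) − p₀] / P(Y=1).
PAF = (0.34825 − 0.252) / 0.34825 ≈ 0.2764

PAF ≈ 0.276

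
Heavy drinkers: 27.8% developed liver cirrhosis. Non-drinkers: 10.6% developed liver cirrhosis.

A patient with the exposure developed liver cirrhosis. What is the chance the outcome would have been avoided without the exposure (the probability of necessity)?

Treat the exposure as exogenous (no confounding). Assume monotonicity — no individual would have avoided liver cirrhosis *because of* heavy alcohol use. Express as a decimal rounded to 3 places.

p₁ = 0.278, p₀ = 0.106.
Under exogeneity and monotonicity, PN = (p₁ − p₀) / p₁.
PN = (0.278 − 0.106) / 0.278 = 0.172 / 0.278 ≈ 0.6187

PN ≈ 0.619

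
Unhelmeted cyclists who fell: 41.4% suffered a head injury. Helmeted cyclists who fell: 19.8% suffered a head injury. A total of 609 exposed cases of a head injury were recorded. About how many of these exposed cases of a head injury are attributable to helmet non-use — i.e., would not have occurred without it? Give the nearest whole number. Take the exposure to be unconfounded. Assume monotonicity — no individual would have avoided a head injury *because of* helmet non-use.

about 318 cases

p₁ = 0.414, p₀ = 0.198.
PN = (p₁ − p₀)/p₁ = (0.414 − 0.198) / 0.414 ≈ 0.52174.
Attributable cases ≈ PN × (exposed cases) = 0.52174 × 609 ≈ 317.74.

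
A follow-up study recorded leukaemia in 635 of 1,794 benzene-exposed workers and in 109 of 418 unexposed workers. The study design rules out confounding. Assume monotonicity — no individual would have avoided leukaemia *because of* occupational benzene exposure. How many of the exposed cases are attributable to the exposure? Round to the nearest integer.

p₁ = P(outcome | exposed) = 635/1794 = 0.35396
p₀ = P(outcome | unexposed) = 109/418 = 0.26077
PN = (p₁ − p₀)/p₁ = (0.35396 − 0.26077) / 0.35396 ≈ 0.26329.
Attributable cases ≈ PN × (exposed cases) = 0.26329 × 635 ≈ 167.19.

about 167 cases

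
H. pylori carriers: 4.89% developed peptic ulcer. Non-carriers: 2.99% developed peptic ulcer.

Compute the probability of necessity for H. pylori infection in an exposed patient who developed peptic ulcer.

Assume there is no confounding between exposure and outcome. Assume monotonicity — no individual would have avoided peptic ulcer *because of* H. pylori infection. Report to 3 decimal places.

PN ≈ 0.389

p₁ = 0.0489, p₀ = 0.0299.
Under exogeneity and monotonicity, PN = (p₁ − p₀) / p₁.
PN = (0.0489 − 0.0299) / 0.0489 = 0.019 / 0.0489 ≈ 0.3885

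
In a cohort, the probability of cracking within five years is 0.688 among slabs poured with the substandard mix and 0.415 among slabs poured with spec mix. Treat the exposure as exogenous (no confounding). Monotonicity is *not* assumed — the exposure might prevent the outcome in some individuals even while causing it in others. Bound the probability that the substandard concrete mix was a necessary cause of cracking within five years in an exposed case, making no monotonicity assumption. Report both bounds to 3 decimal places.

Let p₁ = 0.688, p₀ = 0.415.
Under exogeneity alone the bounds on PN are max{0,(p₁−p₀)/p₁} ≤ PN ≤ min{1,(1−p₀)/p₁}.
  lower = (p₁ − p₀)/p₁ = 0.273 / 0.688 ≈ 0.3968
  upper = min{1, (1 − p₀)/p₁} = 0.585 / 0.688 ≈ 0.8503

0.397 ≤ PN ≤ 0.850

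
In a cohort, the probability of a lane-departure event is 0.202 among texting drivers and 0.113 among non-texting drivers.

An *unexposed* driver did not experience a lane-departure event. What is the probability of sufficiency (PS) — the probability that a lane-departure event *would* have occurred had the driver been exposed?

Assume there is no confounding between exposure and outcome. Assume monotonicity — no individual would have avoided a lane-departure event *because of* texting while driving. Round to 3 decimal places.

Let p₁ = 0.202, p₀ = 0.113.
Under exogeneity and monotonicity, PS = (p₁ − p₀) / (1 − p₀).
PS = (0.202 − 0.113) / (1 − 0.113) = 0.089 / 0.887 ≈ 0.1003

PS ≈ 0.100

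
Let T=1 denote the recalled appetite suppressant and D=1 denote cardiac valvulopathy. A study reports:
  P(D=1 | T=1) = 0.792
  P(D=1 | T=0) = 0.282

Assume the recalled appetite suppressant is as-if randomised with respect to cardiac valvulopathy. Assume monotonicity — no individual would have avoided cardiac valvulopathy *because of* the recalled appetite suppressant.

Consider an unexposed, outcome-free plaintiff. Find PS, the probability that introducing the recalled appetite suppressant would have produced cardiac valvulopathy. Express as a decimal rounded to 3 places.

PS ≈ 0.710

Let p₁ = 0.792, p₀ = 0.282.
Under exogeneity and monotonicity, PS = (p₁ − p₀) / (1 − p₀).
PS = (0.792 − 0.282) / (1 − 0.282) = 0.51 / 0.718 ≈ 0.7103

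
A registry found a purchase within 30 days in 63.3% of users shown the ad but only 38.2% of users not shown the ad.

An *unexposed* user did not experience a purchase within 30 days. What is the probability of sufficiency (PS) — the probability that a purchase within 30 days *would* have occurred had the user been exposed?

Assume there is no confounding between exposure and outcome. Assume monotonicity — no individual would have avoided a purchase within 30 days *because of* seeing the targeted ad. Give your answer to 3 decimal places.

p₁ = 0.633, p₀ = 0.382.
Under exogeneity and monotonicity, PS = (p₁ − p₀) / (1 − p₀).
PS = (0.633 − 0.382) / (1 − 0.382) = 0.251 / 0.618 ≈ 0.4061

PS ≈ 0.406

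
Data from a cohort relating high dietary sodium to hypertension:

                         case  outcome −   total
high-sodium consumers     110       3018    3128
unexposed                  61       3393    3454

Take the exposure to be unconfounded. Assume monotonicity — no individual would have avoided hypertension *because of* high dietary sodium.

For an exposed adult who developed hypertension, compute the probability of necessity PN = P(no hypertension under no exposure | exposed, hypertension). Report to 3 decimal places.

PN ≈ 0.498

p₁ = P(outcome | exposed) = 110/3128 = 0.035166
p₀ = P(outcome | unexposed) = 61/3454 = 0.017661
Under exogeneity and monotonicity, PN = (p₁ − p₀) / p₁.
PN = (0.035166 − 0.017661) / 0.035166 = 0.017506 / 0.035166 ≈ 0.4978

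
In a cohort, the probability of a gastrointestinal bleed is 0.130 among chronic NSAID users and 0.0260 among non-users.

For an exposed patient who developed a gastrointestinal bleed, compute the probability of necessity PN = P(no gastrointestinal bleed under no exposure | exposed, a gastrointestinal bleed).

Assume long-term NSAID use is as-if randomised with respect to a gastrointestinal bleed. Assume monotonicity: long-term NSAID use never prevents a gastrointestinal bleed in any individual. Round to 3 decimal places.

PN ≈ 0.800

Let p₁ = 0.13, p₀ = 0.026.
Under exogeneity and monotonicity, PN = (p₁ − p₀) / p₁.
PN = (0.13 − 0.026) / 0.13 = 0.104 / 0.13 ≈ 0.8000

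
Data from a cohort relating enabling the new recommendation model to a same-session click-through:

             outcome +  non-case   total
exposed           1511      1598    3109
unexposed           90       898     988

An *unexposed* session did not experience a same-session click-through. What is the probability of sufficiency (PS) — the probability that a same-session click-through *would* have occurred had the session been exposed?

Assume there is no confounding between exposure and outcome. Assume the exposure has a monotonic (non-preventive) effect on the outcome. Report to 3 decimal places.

p₁ = P(outcome | exposed) = 1511/3109 = 0.48601
p₀ = P(outcome | unexposed) = 90/988 = 0.091093
Under exogeneity and monotonicity, PS = (p₁ − p₀) / (1 − p₀).
PS = (0.48601 − 0.091093) / (1 − 0.091093) = 0.39492 / 0.90891 ≈ 0.4345

PS ≈ 0.434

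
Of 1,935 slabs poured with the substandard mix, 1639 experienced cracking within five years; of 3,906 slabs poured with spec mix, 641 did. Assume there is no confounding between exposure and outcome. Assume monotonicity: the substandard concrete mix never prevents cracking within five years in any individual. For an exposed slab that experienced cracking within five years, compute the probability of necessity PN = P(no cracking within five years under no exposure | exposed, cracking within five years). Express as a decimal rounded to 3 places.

p₁ = P(outcome | exposed) = 1639/1935 = 0.84703
p₀ = P(outcome | unexposed) = 641/3906 = 0.16411
Under exogeneity and monotonicity, PN = (p₁ − p₀) / p₁.
PN = (0.84703 − 0.16411) / 0.84703 = 0.68292 / 0.84703 ≈ 0.8063

PN ≈ 0.806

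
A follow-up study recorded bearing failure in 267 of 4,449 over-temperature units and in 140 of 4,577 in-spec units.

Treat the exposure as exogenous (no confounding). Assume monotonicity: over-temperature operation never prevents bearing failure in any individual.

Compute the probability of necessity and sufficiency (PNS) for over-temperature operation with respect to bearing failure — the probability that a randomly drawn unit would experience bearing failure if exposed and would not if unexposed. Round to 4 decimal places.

p₁ = P(outcome | exposed) = 267/4449 = 0.060013
p₀ = P(outcome | unexposed) = 140/4577 = 0.030588
Under exogeneity and monotonicity, PNS = p₁ − p₀.
PNS = 0.060013 − 0.030588 = 0.029426

PNS ≈ 0.0294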